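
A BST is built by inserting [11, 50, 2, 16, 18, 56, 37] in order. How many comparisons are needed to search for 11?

Search path for 11: 11
Found: True
Comparisons: 1


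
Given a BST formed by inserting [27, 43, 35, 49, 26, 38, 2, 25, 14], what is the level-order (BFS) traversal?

Tree insertion order: [27, 43, 35, 49, 26, 38, 2, 25, 14]
Tree (level-order array): [27, 26, 43, 2, None, 35, 49, None, 25, None, 38, None, None, 14]
BFS from the root, enqueuing left then right child of each popped node:
  queue [27] -> pop 27, enqueue [26, 43], visited so far: [27]
  queue [26, 43] -> pop 26, enqueue [2], visited so far: [27, 26]
  queue [43, 2] -> pop 43, enqueue [35, 49], visited so far: [27, 26, 43]
  queue [2, 35, 49] -> pop 2, enqueue [25], visited so far: [27, 26, 43, 2]
  queue [35, 49, 25] -> pop 35, enqueue [38], visited so far: [27, 26, 43, 2, 35]
  queue [49, 25, 38] -> pop 49, enqueue [none], visited so far: [27, 26, 43, 2, 35, 49]
  queue [25, 38] -> pop 25, enqueue [14], visited so far: [27, 26, 43, 2, 35, 49, 25]
  queue [38, 14] -> pop 38, enqueue [none], visited so far: [27, 26, 43, 2, 35, 49, 25, 38]
  queue [14] -> pop 14, enqueue [none], visited so far: [27, 26, 43, 2, 35, 49, 25, 38, 14]
Result: [27, 26, 43, 2, 35, 49, 25, 38, 14]


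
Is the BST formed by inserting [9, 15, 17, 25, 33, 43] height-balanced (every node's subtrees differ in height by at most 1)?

Tree (level-order array): [9, None, 15, None, 17, None, 25, None, 33, None, 43]
Definition: a tree is height-balanced if, at every node, |h(left) - h(right)| <= 1 (empty subtree has height -1).
Bottom-up per-node check:
  node 43: h_left=-1, h_right=-1, diff=0 [OK], height=0
  node 33: h_left=-1, h_right=0, diff=1 [OK], height=1
  node 25: h_left=-1, h_right=1, diff=2 [FAIL (|-1-1|=2 > 1)], height=2
  node 17: h_left=-1, h_right=2, diff=3 [FAIL (|-1-2|=3 > 1)], height=3
  node 15: h_left=-1, h_right=3, diff=4 [FAIL (|-1-3|=4 > 1)], height=4
  node 9: h_left=-1, h_right=4, diff=5 [FAIL (|-1-4|=5 > 1)], height=5
Node 25 violates the condition: |-1 - 1| = 2 > 1.
Result: Not balanced


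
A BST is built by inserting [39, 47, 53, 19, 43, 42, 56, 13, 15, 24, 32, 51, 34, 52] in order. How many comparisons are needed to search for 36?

Search path for 36: 39 -> 19 -> 24 -> 32 -> 34
Found: False
Comparisons: 5


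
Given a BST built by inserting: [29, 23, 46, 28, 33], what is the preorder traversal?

Tree insertion order: [29, 23, 46, 28, 33]
Tree (level-order array): [29, 23, 46, None, 28, 33]
Preorder traversal: [29, 23, 28, 46, 33]


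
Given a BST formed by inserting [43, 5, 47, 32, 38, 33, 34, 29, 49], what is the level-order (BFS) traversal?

Tree insertion order: [43, 5, 47, 32, 38, 33, 34, 29, 49]
Tree (level-order array): [43, 5, 47, None, 32, None, 49, 29, 38, None, None, None, None, 33, None, None, 34]
BFS from the root, enqueuing left then right child of each popped node:
  queue [43] -> pop 43, enqueue [5, 47], visited so far: [43]
  queue [5, 47] -> pop 5, enqueue [32], visited so far: [43, 5]
  queue [47, 32] -> pop 47, enqueue [49], visited so far: [43, 5, 47]
  queue [32, 49] -> pop 32, enqueue [29, 38], visited so far: [43, 5, 47, 32]
  queue [49, 29, 38] -> pop 49, enqueue [none], visited so far: [43, 5, 47, 32, 49]
  queue [29, 38] -> pop 29, enqueue [none], visited so far: [43, 5, 47, 32, 49, 29]
  queue [38] -> pop 38, enqueue [33], visited so far: [43, 5, 47, 32, 49, 29, 38]
  queue [33] -> pop 33, enqueue [34], visited so far: [43, 5, 47, 32, 49, 29, 38, 33]
  queue [34] -> pop 34, enqueue [none], visited so far: [43, 5, 47, 32, 49, 29, 38, 33, 34]
Result: [43, 5, 47, 32, 49, 29, 38, 33, 34]


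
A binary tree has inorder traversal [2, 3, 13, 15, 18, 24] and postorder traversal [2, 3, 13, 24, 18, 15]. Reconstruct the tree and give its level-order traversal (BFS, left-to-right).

Inorder:   [2, 3, 13, 15, 18, 24]
Postorder: [2, 3, 13, 24, 18, 15]
Algorithm: postorder visits root last, so walk postorder right-to-left;
each value is the root of the current inorder slice — split it at that
value, recurse on the right subtree first, then the left.
Recursive splits:
  root=15; inorder splits into left=[2, 3, 13], right=[18, 24]
  root=18; inorder splits into left=[], right=[24]
  root=24; inorder splits into left=[], right=[]
  root=13; inorder splits into left=[2, 3], right=[]
  root=3; inorder splits into left=[2], right=[]
  root=2; inorder splits into left=[], right=[]
Reconstructed level-order: [15, 13, 18, 3, 24, 2]


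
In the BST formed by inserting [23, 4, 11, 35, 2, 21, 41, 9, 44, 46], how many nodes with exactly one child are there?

Tree built from: [23, 4, 11, 35, 2, 21, 41, 9, 44, 46]
Tree (level-order array): [23, 4, 35, 2, 11, None, 41, None, None, 9, 21, None, 44, None, None, None, None, None, 46]
Rule: These are nodes with exactly 1 non-null child.
Per-node child counts:
  node 23: 2 child(ren)
  node 4: 2 child(ren)
  node 2: 0 child(ren)
  node 11: 2 child(ren)
  node 9: 0 child(ren)
  node 21: 0 child(ren)
  node 35: 1 child(ren)
  node 41: 1 child(ren)
  node 44: 1 child(ren)
  node 46: 0 child(ren)
Matching nodes: [35, 41, 44]
Count of nodes with exactly one child: 3


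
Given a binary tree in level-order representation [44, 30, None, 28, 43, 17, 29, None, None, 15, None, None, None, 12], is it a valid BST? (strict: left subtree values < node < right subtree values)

Level-order array: [44, 30, None, 28, 43, 17, 29, None, None, 15, None, None, None, 12]
Validate using subtree bounds (lo, hi): at each node, require lo < value < hi,
then recurse left with hi=value and right with lo=value.
Preorder trace (stopping at first violation):
  at node 44 with bounds (-inf, +inf): OK
  at node 30 with bounds (-inf, 44): OK
  at node 28 with bounds (-inf, 30): OK
  at node 17 with bounds (-inf, 28): OK
  at node 15 with bounds (-inf, 17): OK
  at node 12 with bounds (-inf, 15): OK
  at node 29 with bounds (28, 30): OK
  at node 43 with bounds (30, 44): OK
No violation found at any node.
Result: Valid BST


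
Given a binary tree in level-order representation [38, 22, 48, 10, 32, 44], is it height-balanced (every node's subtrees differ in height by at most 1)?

Tree (level-order array): [38, 22, 48, 10, 32, 44]
Definition: a tree is height-balanced if, at every node, |h(left) - h(right)| <= 1 (empty subtree has height -1).
Bottom-up per-node check:
  node 10: h_left=-1, h_right=-1, diff=0 [OK], height=0
  node 32: h_left=-1, h_right=-1, diff=0 [OK], height=0
  node 22: h_left=0, h_right=0, diff=0 [OK], height=1
  node 44: h_left=-1, h_right=-1, diff=0 [OK], height=0
  node 48: h_left=0, h_right=-1, diff=1 [OK], height=1
  node 38: h_left=1, h_right=1, diff=0 [OK], height=2
All nodes satisfy the balance condition.
Result: Balanced


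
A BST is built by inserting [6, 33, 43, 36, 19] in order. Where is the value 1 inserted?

Starting tree (level order): [6, None, 33, 19, 43, None, None, 36]
Insertion path: 6
Result: insert 1 as left child of 6
Final tree (level order): [6, 1, 33, None, None, 19, 43, None, None, 36]


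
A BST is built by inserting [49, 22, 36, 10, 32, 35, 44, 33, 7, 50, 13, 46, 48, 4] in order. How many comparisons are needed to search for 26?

Search path for 26: 49 -> 22 -> 36 -> 32
Found: False
Comparisons: 4


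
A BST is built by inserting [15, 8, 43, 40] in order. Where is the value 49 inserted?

Starting tree (level order): [15, 8, 43, None, None, 40]
Insertion path: 15 -> 43
Result: insert 49 as right child of 43
Final tree (level order): [15, 8, 43, None, None, 40, 49]


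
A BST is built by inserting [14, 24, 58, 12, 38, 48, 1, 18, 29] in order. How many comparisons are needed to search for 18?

Search path for 18: 14 -> 24 -> 18
Found: True
Comparisons: 3


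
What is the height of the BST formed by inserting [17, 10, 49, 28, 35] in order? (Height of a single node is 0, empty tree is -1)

Insertion order: [17, 10, 49, 28, 35]
Tree (level-order array): [17, 10, 49, None, None, 28, None, None, 35]
Compute height bottom-up (empty subtree = -1):
  height(10) = 1 + max(-1, -1) = 0
  height(35) = 1 + max(-1, -1) = 0
  height(28) = 1 + max(-1, 0) = 1
  height(49) = 1 + max(1, -1) = 2
  height(17) = 1 + max(0, 2) = 3
Height = 3


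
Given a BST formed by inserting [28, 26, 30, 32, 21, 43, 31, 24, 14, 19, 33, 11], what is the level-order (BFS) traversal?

Tree insertion order: [28, 26, 30, 32, 21, 43, 31, 24, 14, 19, 33, 11]
Tree (level-order array): [28, 26, 30, 21, None, None, 32, 14, 24, 31, 43, 11, 19, None, None, None, None, 33]
BFS from the root, enqueuing left then right child of each popped node:
  queue [28] -> pop 28, enqueue [26, 30], visited so far: [28]
  queue [26, 30] -> pop 26, enqueue [21], visited so far: [28, 26]
  queue [30, 21] -> pop 30, enqueue [32], visited so far: [28, 26, 30]
  queue [21, 32] -> pop 21, enqueue [14, 24], visited so far: [28, 26, 30, 21]
  queue [32, 14, 24] -> pop 32, enqueue [31, 43], visited so far: [28, 26, 30, 21, 32]
  queue [14, 24, 31, 43] -> pop 14, enqueue [11, 19], visited so far: [28, 26, 30, 21, 32, 14]
  queue [24, 31, 43, 11, 19] -> pop 24, enqueue [none], visited so far: [28, 26, 30, 21, 32, 14, 24]
  queue [31, 43, 11, 19] -> pop 31, enqueue [none], visited so far: [28, 26, 30, 21, 32, 14, 24, 31]
  queue [43, 11, 19] -> pop 43, enqueue [33], visited so far: [28, 26, 30, 21, 32, 14, 24, 31, 43]
  queue [11, 19, 33] -> pop 11, enqueue [none], visited so far: [28, 26, 30, 21, 32, 14, 24, 31, 43, 11]
  queue [19, 33] -> pop 19, enqueue [none], visited so far: [28, 26, 30, 21, 32, 14, 24, 31, 43, 11, 19]
  queue [33] -> pop 33, enqueue [none], visited so far: [28, 26, 30, 21, 32, 14, 24, 31, 43, 11, 19, 33]
Result: [28, 26, 30, 21, 32, 14, 24, 31, 43, 11, 19, 33]


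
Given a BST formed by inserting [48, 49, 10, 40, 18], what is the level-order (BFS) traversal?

Tree insertion order: [48, 49, 10, 40, 18]
Tree (level-order array): [48, 10, 49, None, 40, None, None, 18]
BFS from the root, enqueuing left then right child of each popped node:
  queue [48] -> pop 48, enqueue [10, 49], visited so far: [48]
  queue [10, 49] -> pop 10, enqueue [40], visited so far: [48, 10]
  queue [49, 40] -> pop 49, enqueue [none], visited so far: [48, 10, 49]
  queue [40] -> pop 40, enqueue [18], visited so far: [48, 10, 49, 40]
  queue [18] -> pop 18, enqueue [none], visited so far: [48, 10, 49, 40, 18]
Result: [48, 10, 49, 40, 18]


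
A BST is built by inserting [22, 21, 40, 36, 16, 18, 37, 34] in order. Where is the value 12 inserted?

Starting tree (level order): [22, 21, 40, 16, None, 36, None, None, 18, 34, 37]
Insertion path: 22 -> 21 -> 16
Result: insert 12 as left child of 16
Final tree (level order): [22, 21, 40, 16, None, 36, None, 12, 18, 34, 37]


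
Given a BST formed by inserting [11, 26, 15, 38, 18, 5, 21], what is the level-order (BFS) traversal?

Tree insertion order: [11, 26, 15, 38, 18, 5, 21]
Tree (level-order array): [11, 5, 26, None, None, 15, 38, None, 18, None, None, None, 21]
BFS from the root, enqueuing left then right child of each popped node:
  queue [11] -> pop 11, enqueue [5, 26], visited so far: [11]
  queue [5, 26] -> pop 5, enqueue [none], visited so far: [11, 5]
  queue [26] -> pop 26, enqueue [15, 38], visited so far: [11, 5, 26]
  queue [15, 38] -> pop 15, enqueue [18], visited so far: [11, 5, 26, 15]
  queue [38, 18] -> pop 38, enqueue [none], visited so far: [11, 5, 26, 15, 38]
  queue [18] -> pop 18, enqueue [21], visited so far: [11, 5, 26, 15, 38, 18]
  queue [21] -> pop 21, enqueue [none], visited so far: [11, 5, 26, 15, 38, 18, 21]
Result: [11, 5, 26, 15, 38, 18, 21]


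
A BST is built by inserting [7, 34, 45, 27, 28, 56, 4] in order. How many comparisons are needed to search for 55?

Search path for 55: 7 -> 34 -> 45 -> 56
Found: False
Comparisons: 4


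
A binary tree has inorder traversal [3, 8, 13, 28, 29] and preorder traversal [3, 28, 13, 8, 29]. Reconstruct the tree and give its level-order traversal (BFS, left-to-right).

Inorder:  [3, 8, 13, 28, 29]
Preorder: [3, 28, 13, 8, 29]
Algorithm: preorder visits root first, so consume preorder in order;
for each root, split the current inorder slice at that value into
left-subtree inorder and right-subtree inorder, then recurse.
Recursive splits:
  root=3; inorder splits into left=[], right=[8, 13, 28, 29]
  root=28; inorder splits into left=[8, 13], right=[29]
  root=13; inorder splits into left=[8], right=[]
  root=8; inorder splits into left=[], right=[]
  root=29; inorder splits into left=[], right=[]
Reconstructed level-order: [3, 28, 13, 29, 8]


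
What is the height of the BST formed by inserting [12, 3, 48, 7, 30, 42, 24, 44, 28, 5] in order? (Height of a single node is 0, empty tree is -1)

Insertion order: [12, 3, 48, 7, 30, 42, 24, 44, 28, 5]
Tree (level-order array): [12, 3, 48, None, 7, 30, None, 5, None, 24, 42, None, None, None, 28, None, 44]
Compute height bottom-up (empty subtree = -1):
  height(5) = 1 + max(-1, -1) = 0
  height(7) = 1 + max(0, -1) = 1
  height(3) = 1 + max(-1, 1) = 2
  height(28) = 1 + max(-1, -1) = 0
  height(24) = 1 + max(-1, 0) = 1
  height(44) = 1 + max(-1, -1) = 0
  height(42) = 1 + max(-1, 0) = 1
  height(30) = 1 + max(1, 1) = 2
  height(48) = 1 + max(2, -1) = 3
  height(12) = 1 + max(2, 3) = 4
Height = 4


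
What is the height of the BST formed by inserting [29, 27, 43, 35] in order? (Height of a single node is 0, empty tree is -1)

Insertion order: [29, 27, 43, 35]
Tree (level-order array): [29, 27, 43, None, None, 35]
Compute height bottom-up (empty subtree = -1):
  height(27) = 1 + max(-1, -1) = 0
  height(35) = 1 + max(-1, -1) = 0
  height(43) = 1 + max(0, -1) = 1
  height(29) = 1 + max(0, 1) = 2
Height = 2


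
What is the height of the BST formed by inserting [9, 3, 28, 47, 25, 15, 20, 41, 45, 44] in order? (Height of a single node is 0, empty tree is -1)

Insertion order: [9, 3, 28, 47, 25, 15, 20, 41, 45, 44]
Tree (level-order array): [9, 3, 28, None, None, 25, 47, 15, None, 41, None, None, 20, None, 45, None, None, 44]
Compute height bottom-up (empty subtree = -1):
  height(3) = 1 + max(-1, -1) = 0
  height(20) = 1 + max(-1, -1) = 0
  height(15) = 1 + max(-1, 0) = 1
  height(25) = 1 + max(1, -1) = 2
  height(44) = 1 + max(-1, -1) = 0
  height(45) = 1 + max(0, -1) = 1
  height(41) = 1 + max(-1, 1) = 2
  height(47) = 1 + max(2, -1) = 3
  height(28) = 1 + max(2, 3) = 4
  height(9) = 1 + max(0, 4) = 5
Height = 5


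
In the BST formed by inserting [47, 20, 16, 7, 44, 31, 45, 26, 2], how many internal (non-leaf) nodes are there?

Tree built from: [47, 20, 16, 7, 44, 31, 45, 26, 2]
Tree (level-order array): [47, 20, None, 16, 44, 7, None, 31, 45, 2, None, 26]
Rule: An internal node has at least one child.
Per-node child counts:
  node 47: 1 child(ren)
  node 20: 2 child(ren)
  node 16: 1 child(ren)
  node 7: 1 child(ren)
  node 2: 0 child(ren)
  node 44: 2 child(ren)
  node 31: 1 child(ren)
  node 26: 0 child(ren)
  node 45: 0 child(ren)
Matching nodes: [47, 20, 16, 7, 44, 31]
Count of internal (non-leaf) nodes: 6


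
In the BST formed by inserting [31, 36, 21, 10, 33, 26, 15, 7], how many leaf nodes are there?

Tree built from: [31, 36, 21, 10, 33, 26, 15, 7]
Tree (level-order array): [31, 21, 36, 10, 26, 33, None, 7, 15]
Rule: A leaf has 0 children.
Per-node child counts:
  node 31: 2 child(ren)
  node 21: 2 child(ren)
  node 10: 2 child(ren)
  node 7: 0 child(ren)
  node 15: 0 child(ren)
  node 26: 0 child(ren)
  node 36: 1 child(ren)
  node 33: 0 child(ren)
Matching nodes: [7, 15, 26, 33]
Count of leaf nodes: 4


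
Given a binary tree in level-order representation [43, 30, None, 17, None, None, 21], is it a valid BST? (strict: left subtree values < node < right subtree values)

Level-order array: [43, 30, None, 17, None, None, 21]
Validate using subtree bounds (lo, hi): at each node, require lo < value < hi,
then recurse left with hi=value and right with lo=value.
Preorder trace (stopping at first violation):
  at node 43 with bounds (-inf, +inf): OK
  at node 30 with bounds (-inf, 43): OK
  at node 17 with bounds (-inf, 30): OK
  at node 21 with bounds (17, 30): OK
No violation found at any node.
Result: Valid BST


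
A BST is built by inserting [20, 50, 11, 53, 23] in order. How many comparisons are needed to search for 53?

Search path for 53: 20 -> 50 -> 53
Found: True
Comparisons: 3


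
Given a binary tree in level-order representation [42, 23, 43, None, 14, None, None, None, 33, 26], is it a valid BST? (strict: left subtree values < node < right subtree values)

Level-order array: [42, 23, 43, None, 14, None, None, None, 33, 26]
Validate using subtree bounds (lo, hi): at each node, require lo < value < hi,
then recurse left with hi=value and right with lo=value.
Preorder trace (stopping at first violation):
  at node 42 with bounds (-inf, +inf): OK
  at node 23 with bounds (-inf, 42): OK
  at node 14 with bounds (23, 42): VIOLATION
Node 14 violates its bound: not (23 < 14 < 42).
Result: Not a valid BST


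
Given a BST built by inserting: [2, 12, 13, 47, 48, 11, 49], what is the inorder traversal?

Tree insertion order: [2, 12, 13, 47, 48, 11, 49]
Tree (level-order array): [2, None, 12, 11, 13, None, None, None, 47, None, 48, None, 49]
Inorder traversal: [2, 11, 12, 13, 47, 48, 49]


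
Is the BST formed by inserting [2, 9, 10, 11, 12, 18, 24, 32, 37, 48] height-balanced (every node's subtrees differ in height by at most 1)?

Tree (level-order array): [2, None, 9, None, 10, None, 11, None, 12, None, 18, None, 24, None, 32, None, 37, None, 48]
Definition: a tree is height-balanced if, at every node, |h(left) - h(right)| <= 1 (empty subtree has height -1).
Bottom-up per-node check:
  node 48: h_left=-1, h_right=-1, diff=0 [OK], height=0
  node 37: h_left=-1, h_right=0, diff=1 [OK], height=1
  node 32: h_left=-1, h_right=1, diff=2 [FAIL (|-1-1|=2 > 1)], height=2
  node 24: h_left=-1, h_right=2, diff=3 [FAIL (|-1-2|=3 > 1)], height=3
  node 18: h_left=-1, h_right=3, diff=4 [FAIL (|-1-3|=4 > 1)], height=4
  node 12: h_left=-1, h_right=4, diff=5 [FAIL (|-1-4|=5 > 1)], height=5
  node 11: h_left=-1, h_right=5, diff=6 [FAIL (|-1-5|=6 > 1)], height=6
  node 10: h_left=-1, h_right=6, diff=7 [FAIL (|-1-6|=7 > 1)], height=7
  node 9: h_left=-1, h_right=7, diff=8 [FAIL (|-1-7|=8 > 1)], height=8
  node 2: h_left=-1, h_right=8, diff=9 [FAIL (|-1-8|=9 > 1)], height=9
Node 32 violates the condition: |-1 - 1| = 2 > 1.
Result: Not balanced


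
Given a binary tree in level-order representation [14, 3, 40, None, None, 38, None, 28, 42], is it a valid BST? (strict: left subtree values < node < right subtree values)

Level-order array: [14, 3, 40, None, None, 38, None, 28, 42]
Validate using subtree bounds (lo, hi): at each node, require lo < value < hi,
then recurse left with hi=value and right with lo=value.
Preorder trace (stopping at first violation):
  at node 14 with bounds (-inf, +inf): OK
  at node 3 with bounds (-inf, 14): OK
  at node 40 with bounds (14, +inf): OK
  at node 38 with bounds (14, 40): OK
  at node 28 with bounds (14, 38): OK
  at node 42 with bounds (38, 40): VIOLATION
Node 42 violates its bound: not (38 < 42 < 40).
Result: Not a valid BST


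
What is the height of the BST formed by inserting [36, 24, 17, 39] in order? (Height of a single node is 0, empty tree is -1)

Insertion order: [36, 24, 17, 39]
Tree (level-order array): [36, 24, 39, 17]
Compute height bottom-up (empty subtree = -1):
  height(17) = 1 + max(-1, -1) = 0
  height(24) = 1 + max(0, -1) = 1
  height(39) = 1 + max(-1, -1) = 0
  height(36) = 1 + max(1, 0) = 2
Height = 2


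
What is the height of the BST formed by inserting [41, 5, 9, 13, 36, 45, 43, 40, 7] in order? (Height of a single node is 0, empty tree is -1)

Insertion order: [41, 5, 9, 13, 36, 45, 43, 40, 7]
Tree (level-order array): [41, 5, 45, None, 9, 43, None, 7, 13, None, None, None, None, None, 36, None, 40]
Compute height bottom-up (empty subtree = -1):
  height(7) = 1 + max(-1, -1) = 0
  height(40) = 1 + max(-1, -1) = 0
  height(36) = 1 + max(-1, 0) = 1
  height(13) = 1 + max(-1, 1) = 2
  height(9) = 1 + max(0, 2) = 3
  height(5) = 1 + max(-1, 3) = 4
  height(43) = 1 + max(-1, -1) = 0
  height(45) = 1 + max(0, -1) = 1
  height(41) = 1 + max(4, 1) = 5
Height = 5


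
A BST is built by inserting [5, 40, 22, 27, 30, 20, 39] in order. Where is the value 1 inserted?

Starting tree (level order): [5, None, 40, 22, None, 20, 27, None, None, None, 30, None, 39]
Insertion path: 5
Result: insert 1 as left child of 5
Final tree (level order): [5, 1, 40, None, None, 22, None, 20, 27, None, None, None, 30, None, 39]


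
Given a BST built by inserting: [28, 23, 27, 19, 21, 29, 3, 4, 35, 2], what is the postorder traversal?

Tree insertion order: [28, 23, 27, 19, 21, 29, 3, 4, 35, 2]
Tree (level-order array): [28, 23, 29, 19, 27, None, 35, 3, 21, None, None, None, None, 2, 4]
Postorder traversal: [2, 4, 3, 21, 19, 27, 23, 35, 29, 28]


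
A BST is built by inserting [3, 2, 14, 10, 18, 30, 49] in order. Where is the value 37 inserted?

Starting tree (level order): [3, 2, 14, None, None, 10, 18, None, None, None, 30, None, 49]
Insertion path: 3 -> 14 -> 18 -> 30 -> 49
Result: insert 37 as left child of 49
Final tree (level order): [3, 2, 14, None, None, 10, 18, None, None, None, 30, None, 49, 37]


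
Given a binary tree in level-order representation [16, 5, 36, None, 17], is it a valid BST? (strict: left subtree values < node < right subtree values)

Level-order array: [16, 5, 36, None, 17]
Validate using subtree bounds (lo, hi): at each node, require lo < value < hi,
then recurse left with hi=value and right with lo=value.
Preorder trace (stopping at first violation):
  at node 16 with bounds (-inf, +inf): OK
  at node 5 with bounds (-inf, 16): OK
  at node 17 with bounds (5, 16): VIOLATION
Node 17 violates its bound: not (5 < 17 < 16).
Result: Not a valid BST


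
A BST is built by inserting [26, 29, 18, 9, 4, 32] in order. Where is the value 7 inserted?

Starting tree (level order): [26, 18, 29, 9, None, None, 32, 4]
Insertion path: 26 -> 18 -> 9 -> 4
Result: insert 7 as right child of 4
Final tree (level order): [26, 18, 29, 9, None, None, 32, 4, None, None, None, None, 7]


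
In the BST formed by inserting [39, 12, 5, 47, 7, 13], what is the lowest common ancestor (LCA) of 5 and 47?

Tree insertion order: [39, 12, 5, 47, 7, 13]
Tree (level-order array): [39, 12, 47, 5, 13, None, None, None, 7]
In a BST, the LCA of p=5, q=47 is the first node v on the
root-to-leaf path with p <= v <= q (go left if both < v, right if both > v).
Walk from root:
  at 39: 5 <= 39 <= 47, this is the LCA
LCA = 39


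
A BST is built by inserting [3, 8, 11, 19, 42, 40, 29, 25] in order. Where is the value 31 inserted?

Starting tree (level order): [3, None, 8, None, 11, None, 19, None, 42, 40, None, 29, None, 25]
Insertion path: 3 -> 8 -> 11 -> 19 -> 42 -> 40 -> 29
Result: insert 31 as right child of 29
Final tree (level order): [3, None, 8, None, 11, None, 19, None, 42, 40, None, 29, None, 25, 31]


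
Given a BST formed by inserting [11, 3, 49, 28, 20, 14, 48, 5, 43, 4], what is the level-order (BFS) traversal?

Tree insertion order: [11, 3, 49, 28, 20, 14, 48, 5, 43, 4]
Tree (level-order array): [11, 3, 49, None, 5, 28, None, 4, None, 20, 48, None, None, 14, None, 43]
BFS from the root, enqueuing left then right child of each popped node:
  queue [11] -> pop 11, enqueue [3, 49], visited so far: [11]
  queue [3, 49] -> pop 3, enqueue [5], visited so far: [11, 3]
  queue [49, 5] -> pop 49, enqueue [28], visited so far: [11, 3, 49]
  queue [5, 28] -> pop 5, enqueue [4], visited so far: [11, 3, 49, 5]
  queue [28, 4] -> pop 28, enqueue [20, 48], visited so far: [11, 3, 49, 5, 28]
  queue [4, 20, 48] -> pop 4, enqueue [none], visited so far: [11, 3, 49, 5, 28, 4]
  queue [20, 48] -> pop 20, enqueue [14], visited so far: [11, 3, 49, 5, 28, 4, 20]
  queue [48, 14] -> pop 48, enqueue [43], visited so far: [11, 3, 49, 5, 28, 4, 20, 48]
  queue [14, 43] -> pop 14, enqueue [none], visited so far: [11, 3, 49, 5, 28, 4, 20, 48, 14]
  queue [43] -> pop 43, enqueue [none], visited so far: [11, 3, 49, 5, 28, 4, 20, 48, 14, 43]
Result: [11, 3, 49, 5, 28, 4, 20, 48, 14, 43]


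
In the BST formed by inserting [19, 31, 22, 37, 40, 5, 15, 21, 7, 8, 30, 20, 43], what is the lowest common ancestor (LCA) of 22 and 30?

Tree insertion order: [19, 31, 22, 37, 40, 5, 15, 21, 7, 8, 30, 20, 43]
Tree (level-order array): [19, 5, 31, None, 15, 22, 37, 7, None, 21, 30, None, 40, None, 8, 20, None, None, None, None, 43]
In a BST, the LCA of p=22, q=30 is the first node v on the
root-to-leaf path with p <= v <= q (go left if both < v, right if both > v).
Walk from root:
  at 19: both 22 and 30 > 19, go right
  at 31: both 22 and 30 < 31, go left
  at 22: 22 <= 22 <= 30, this is the LCA
LCA = 22


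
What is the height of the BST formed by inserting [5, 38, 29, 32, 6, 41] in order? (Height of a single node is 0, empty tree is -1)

Insertion order: [5, 38, 29, 32, 6, 41]
Tree (level-order array): [5, None, 38, 29, 41, 6, 32]
Compute height bottom-up (empty subtree = -1):
  height(6) = 1 + max(-1, -1) = 0
  height(32) = 1 + max(-1, -1) = 0
  height(29) = 1 + max(0, 0) = 1
  height(41) = 1 + max(-1, -1) = 0
  height(38) = 1 + max(1, 0) = 2
  height(5) = 1 + max(-1, 2) = 3
Height = 3


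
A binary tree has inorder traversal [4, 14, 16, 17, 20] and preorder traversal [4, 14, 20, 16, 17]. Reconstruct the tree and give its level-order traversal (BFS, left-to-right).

Inorder:  [4, 14, 16, 17, 20]
Preorder: [4, 14, 20, 16, 17]
Algorithm: preorder visits root first, so consume preorder in order;
for each root, split the current inorder slice at that value into
left-subtree inorder and right-subtree inorder, then recurse.
Recursive splits:
  root=4; inorder splits into left=[], right=[14, 16, 17, 20]
  root=14; inorder splits into left=[], right=[16, 17, 20]
  root=20; inorder splits into left=[16, 17], right=[]
  root=16; inorder splits into left=[], right=[17]
  root=17; inorder splits into left=[], right=[]
Reconstructed level-order: [4, 14, 20, 16, 17]


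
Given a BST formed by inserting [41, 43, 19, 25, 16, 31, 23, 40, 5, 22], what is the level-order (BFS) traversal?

Tree insertion order: [41, 43, 19, 25, 16, 31, 23, 40, 5, 22]
Tree (level-order array): [41, 19, 43, 16, 25, None, None, 5, None, 23, 31, None, None, 22, None, None, 40]
BFS from the root, enqueuing left then right child of each popped node:
  queue [41] -> pop 41, enqueue [19, 43], visited so far: [41]
  queue [19, 43] -> pop 19, enqueue [16, 25], visited so far: [41, 19]
  queue [43, 16, 25] -> pop 43, enqueue [none], visited so far: [41, 19, 43]
  queue [16, 25] -> pop 16, enqueue [5], visited so far: [41, 19, 43, 16]
  queue [25, 5] -> pop 25, enqueue [23, 31], visited so far: [41, 19, 43, 16, 25]
  queue [5, 23, 31] -> pop 5, enqueue [none], visited so far: [41, 19, 43, 16, 25, 5]
  queue [23, 31] -> pop 23, enqueue [22], visited so far: [41, 19, 43, 16, 25, 5, 23]
  queue [31, 22] -> pop 31, enqueue [40], visited so far: [41, 19, 43, 16, 25, 5, 23, 31]
  queue [22, 40] -> pop 22, enqueue [none], visited so far: [41, 19, 43, 16, 25, 5, 23, 31, 22]
  queue [40] -> pop 40, enqueue [none], visited so far: [41, 19, 43, 16, 25, 5, 23, 31, 22, 40]
Result: [41, 19, 43, 16, 25, 5, 23, 31, 22, 40]


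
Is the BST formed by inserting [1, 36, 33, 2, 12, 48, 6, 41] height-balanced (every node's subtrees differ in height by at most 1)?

Tree (level-order array): [1, None, 36, 33, 48, 2, None, 41, None, None, 12, None, None, 6]
Definition: a tree is height-balanced if, at every node, |h(left) - h(right)| <= 1 (empty subtree has height -1).
Bottom-up per-node check:
  node 6: h_left=-1, h_right=-1, diff=0 [OK], height=0
  node 12: h_left=0, h_right=-1, diff=1 [OK], height=1
  node 2: h_left=-1, h_right=1, diff=2 [FAIL (|-1-1|=2 > 1)], height=2
  node 33: h_left=2, h_right=-1, diff=3 [FAIL (|2--1|=3 > 1)], height=3
  node 41: h_left=-1, h_right=-1, diff=0 [OK], height=0
  node 48: h_left=0, h_right=-1, diff=1 [OK], height=1
  node 36: h_left=3, h_right=1, diff=2 [FAIL (|3-1|=2 > 1)], height=4
  node 1: h_left=-1, h_right=4, diff=5 [FAIL (|-1-4|=5 > 1)], height=5
Node 2 violates the condition: |-1 - 1| = 2 > 1.
Result: Not balanced


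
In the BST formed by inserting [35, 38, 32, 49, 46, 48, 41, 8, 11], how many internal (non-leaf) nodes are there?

Tree built from: [35, 38, 32, 49, 46, 48, 41, 8, 11]
Tree (level-order array): [35, 32, 38, 8, None, None, 49, None, 11, 46, None, None, None, 41, 48]
Rule: An internal node has at least one child.
Per-node child counts:
  node 35: 2 child(ren)
  node 32: 1 child(ren)
  node 8: 1 child(ren)
  node 11: 0 child(ren)
  node 38: 1 child(ren)
  node 49: 1 child(ren)
  node 46: 2 child(ren)
  node 41: 0 child(ren)
  node 48: 0 child(ren)
Matching nodes: [35, 32, 8, 38, 49, 46]
Count of internal (non-leaf) nodes: 6


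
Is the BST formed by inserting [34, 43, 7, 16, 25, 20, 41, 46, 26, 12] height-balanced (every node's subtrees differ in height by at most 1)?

Tree (level-order array): [34, 7, 43, None, 16, 41, 46, 12, 25, None, None, None, None, None, None, 20, 26]
Definition: a tree is height-balanced if, at every node, |h(left) - h(right)| <= 1 (empty subtree has height -1).
Bottom-up per-node check:
  node 12: h_left=-1, h_right=-1, diff=0 [OK], height=0
  node 20: h_left=-1, h_right=-1, diff=0 [OK], height=0
  node 26: h_left=-1, h_right=-1, diff=0 [OK], height=0
  node 25: h_left=0, h_right=0, diff=0 [OK], height=1
  node 16: h_left=0, h_right=1, diff=1 [OK], height=2
  node 7: h_left=-1, h_right=2, diff=3 [FAIL (|-1-2|=3 > 1)], height=3
  node 41: h_left=-1, h_right=-1, diff=0 [OK], height=0
  node 46: h_left=-1, h_right=-1, diff=0 [OK], height=0
  node 43: h_left=0, h_right=0, diff=0 [OK], height=1
  node 34: h_left=3, h_right=1, diff=2 [FAIL (|3-1|=2 > 1)], height=4
Node 7 violates the condition: |-1 - 2| = 3 > 1.
Result: Not balanced


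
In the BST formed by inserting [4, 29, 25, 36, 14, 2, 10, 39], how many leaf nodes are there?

Tree built from: [4, 29, 25, 36, 14, 2, 10, 39]
Tree (level-order array): [4, 2, 29, None, None, 25, 36, 14, None, None, 39, 10]
Rule: A leaf has 0 children.
Per-node child counts:
  node 4: 2 child(ren)
  node 2: 0 child(ren)
  node 29: 2 child(ren)
  node 25: 1 child(ren)
  node 14: 1 child(ren)
  node 10: 0 child(ren)
  node 36: 1 child(ren)
  node 39: 0 child(ren)
Matching nodes: [2, 10, 39]
Count of leaf nodes: 3


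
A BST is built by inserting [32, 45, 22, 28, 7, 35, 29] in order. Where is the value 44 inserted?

Starting tree (level order): [32, 22, 45, 7, 28, 35, None, None, None, None, 29]
Insertion path: 32 -> 45 -> 35
Result: insert 44 as right child of 35
Final tree (level order): [32, 22, 45, 7, 28, 35, None, None, None, None, 29, None, 44]


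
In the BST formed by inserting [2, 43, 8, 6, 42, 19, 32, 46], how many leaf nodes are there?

Tree built from: [2, 43, 8, 6, 42, 19, 32, 46]
Tree (level-order array): [2, None, 43, 8, 46, 6, 42, None, None, None, None, 19, None, None, 32]
Rule: A leaf has 0 children.
Per-node child counts:
  node 2: 1 child(ren)
  node 43: 2 child(ren)
  node 8: 2 child(ren)
  node 6: 0 child(ren)
  node 42: 1 child(ren)
  node 19: 1 child(ren)
  node 32: 0 child(ren)
  node 46: 0 child(ren)
Matching nodes: [6, 32, 46]
Count of leaf nodes: 3


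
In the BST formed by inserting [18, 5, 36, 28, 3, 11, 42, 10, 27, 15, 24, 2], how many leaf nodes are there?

Tree built from: [18, 5, 36, 28, 3, 11, 42, 10, 27, 15, 24, 2]
Tree (level-order array): [18, 5, 36, 3, 11, 28, 42, 2, None, 10, 15, 27, None, None, None, None, None, None, None, None, None, 24]
Rule: A leaf has 0 children.
Per-node child counts:
  node 18: 2 child(ren)
  node 5: 2 child(ren)
  node 3: 1 child(ren)
  node 2: 0 child(ren)
  node 11: 2 child(ren)
  node 10: 0 child(ren)
  node 15: 0 child(ren)
  node 36: 2 child(ren)
  node 28: 1 child(ren)
  node 27: 1 child(ren)
  node 24: 0 child(ren)
  node 42: 0 child(ren)
Matching nodes: [2, 10, 15, 24, 42]
Count of leaf nodes: 5


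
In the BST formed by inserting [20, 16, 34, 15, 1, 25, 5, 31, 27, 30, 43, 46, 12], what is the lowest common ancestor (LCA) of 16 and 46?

Tree insertion order: [20, 16, 34, 15, 1, 25, 5, 31, 27, 30, 43, 46, 12]
Tree (level-order array): [20, 16, 34, 15, None, 25, 43, 1, None, None, 31, None, 46, None, 5, 27, None, None, None, None, 12, None, 30]
In a BST, the LCA of p=16, q=46 is the first node v on the
root-to-leaf path with p <= v <= q (go left if both < v, right if both > v).
Walk from root:
  at 20: 16 <= 20 <= 46, this is the LCA
LCA = 20


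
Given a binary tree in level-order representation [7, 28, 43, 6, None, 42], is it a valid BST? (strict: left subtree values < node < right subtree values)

Level-order array: [7, 28, 43, 6, None, 42]
Validate using subtree bounds (lo, hi): at each node, require lo < value < hi,
then recurse left with hi=value and right with lo=value.
Preorder trace (stopping at first violation):
  at node 7 with bounds (-inf, +inf): OK
  at node 28 with bounds (-inf, 7): VIOLATION
Node 28 violates its bound: not (-inf < 28 < 7).
Result: Not a valid BST


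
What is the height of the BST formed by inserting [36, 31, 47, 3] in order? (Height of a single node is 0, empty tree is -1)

Insertion order: [36, 31, 47, 3]
Tree (level-order array): [36, 31, 47, 3]
Compute height bottom-up (empty subtree = -1):
  height(3) = 1 + max(-1, -1) = 0
  height(31) = 1 + max(0, -1) = 1
  height(47) = 1 + max(-1, -1) = 0
  height(36) = 1 + max(1, 0) = 2
Height = 2


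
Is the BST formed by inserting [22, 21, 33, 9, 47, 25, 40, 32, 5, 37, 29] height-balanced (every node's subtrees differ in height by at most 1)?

Tree (level-order array): [22, 21, 33, 9, None, 25, 47, 5, None, None, 32, 40, None, None, None, 29, None, 37]
Definition: a tree is height-balanced if, at every node, |h(left) - h(right)| <= 1 (empty subtree has height -1).
Bottom-up per-node check:
  node 5: h_left=-1, h_right=-1, diff=0 [OK], height=0
  node 9: h_left=0, h_right=-1, diff=1 [OK], height=1
  node 21: h_left=1, h_right=-1, diff=2 [FAIL (|1--1|=2 > 1)], height=2
  node 29: h_left=-1, h_right=-1, diff=0 [OK], height=0
  node 32: h_left=0, h_right=-1, diff=1 [OK], height=1
  node 25: h_left=-1, h_right=1, diff=2 [FAIL (|-1-1|=2 > 1)], height=2
  node 37: h_left=-1, h_right=-1, diff=0 [OK], height=0
  node 40: h_left=0, h_right=-1, diff=1 [OK], height=1
  node 47: h_left=1, h_right=-1, diff=2 [FAIL (|1--1|=2 > 1)], height=2
  node 33: h_left=2, h_right=2, diff=0 [OK], height=3
  node 22: h_left=2, h_right=3, diff=1 [OK], height=4
Node 21 violates the condition: |1 - -1| = 2 > 1.
Result: Not balanced


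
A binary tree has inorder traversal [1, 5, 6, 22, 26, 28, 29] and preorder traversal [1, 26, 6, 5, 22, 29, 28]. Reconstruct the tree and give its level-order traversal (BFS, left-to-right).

Inorder:  [1, 5, 6, 22, 26, 28, 29]
Preorder: [1, 26, 6, 5, 22, 29, 28]
Algorithm: preorder visits root first, so consume preorder in order;
for each root, split the current inorder slice at that value into
left-subtree inorder and right-subtree inorder, then recurse.
Recursive splits:
  root=1; inorder splits into left=[], right=[5, 6, 22, 26, 28, 29]
  root=26; inorder splits into left=[5, 6, 22], right=[28, 29]
  root=6; inorder splits into left=[5], right=[22]
  root=5; inorder splits into left=[], right=[]
  root=22; inorder splits into left=[], right=[]
  root=29; inorder splits into left=[28], right=[]
  root=28; inorder splits into left=[], right=[]
Reconstructed level-order: [1, 26, 6, 29, 5, 22, 28]


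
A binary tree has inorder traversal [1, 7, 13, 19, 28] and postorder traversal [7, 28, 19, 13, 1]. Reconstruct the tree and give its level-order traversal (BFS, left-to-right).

Inorder:   [1, 7, 13, 19, 28]
Postorder: [7, 28, 19, 13, 1]
Algorithm: postorder visits root last, so walk postorder right-to-left;
each value is the root of the current inorder slice — split it at that
value, recurse on the right subtree first, then the left.
Recursive splits:
  root=1; inorder splits into left=[], right=[7, 13, 19, 28]
  root=13; inorder splits into left=[7], right=[19, 28]
  root=19; inorder splits into left=[], right=[28]
  root=28; inorder splits into left=[], right=[]
  root=7; inorder splits into left=[], right=[]
Reconstructed level-order: [1, 13, 7, 19, 28]


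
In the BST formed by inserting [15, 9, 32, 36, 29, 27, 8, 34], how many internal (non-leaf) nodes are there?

Tree built from: [15, 9, 32, 36, 29, 27, 8, 34]
Tree (level-order array): [15, 9, 32, 8, None, 29, 36, None, None, 27, None, 34]
Rule: An internal node has at least one child.
Per-node child counts:
  node 15: 2 child(ren)
  node 9: 1 child(ren)
  node 8: 0 child(ren)
  node 32: 2 child(ren)
  node 29: 1 child(ren)
  node 27: 0 child(ren)
  node 36: 1 child(ren)
  node 34: 0 child(ren)
Matching nodes: [15, 9, 32, 29, 36]
Count of internal (non-leaf) nodes: 5


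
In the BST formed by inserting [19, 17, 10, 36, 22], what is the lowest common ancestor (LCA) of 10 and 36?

Tree insertion order: [19, 17, 10, 36, 22]
Tree (level-order array): [19, 17, 36, 10, None, 22]
In a BST, the LCA of p=10, q=36 is the first node v on the
root-to-leaf path with p <= v <= q (go left if both < v, right if both > v).
Walk from root:
  at 19: 10 <= 19 <= 36, this is the LCA
LCA = 19


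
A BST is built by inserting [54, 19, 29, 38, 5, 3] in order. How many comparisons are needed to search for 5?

Search path for 5: 54 -> 19 -> 5
Found: True
Comparisons: 3


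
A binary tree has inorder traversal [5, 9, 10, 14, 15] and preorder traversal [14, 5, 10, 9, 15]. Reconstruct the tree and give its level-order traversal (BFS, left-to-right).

Inorder:  [5, 9, 10, 14, 15]
Preorder: [14, 5, 10, 9, 15]
Algorithm: preorder visits root first, so consume preorder in order;
for each root, split the current inorder slice at that value into
left-subtree inorder and right-subtree inorder, then recurse.
Recursive splits:
  root=14; inorder splits into left=[5, 9, 10], right=[15]
  root=5; inorder splits into left=[], right=[9, 10]
  root=10; inorder splits into left=[9], right=[]
  root=9; inorder splits into left=[], right=[]
  root=15; inorder splits into left=[], right=[]
Reconstructed level-order: [14, 5, 15, 10, 9]


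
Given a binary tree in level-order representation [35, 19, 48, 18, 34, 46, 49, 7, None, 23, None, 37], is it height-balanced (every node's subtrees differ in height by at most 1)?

Tree (level-order array): [35, 19, 48, 18, 34, 46, 49, 7, None, 23, None, 37]
Definition: a tree is height-balanced if, at every node, |h(left) - h(right)| <= 1 (empty subtree has height -1).
Bottom-up per-node check:
  node 7: h_left=-1, h_right=-1, diff=0 [OK], height=0
  node 18: h_left=0, h_right=-1, diff=1 [OK], height=1
  node 23: h_left=-1, h_right=-1, diff=0 [OK], height=0
  node 34: h_left=0, h_right=-1, diff=1 [OK], height=1
  node 19: h_left=1, h_right=1, diff=0 [OK], height=2
  node 37: h_left=-1, h_right=-1, diff=0 [OK], height=0
  node 46: h_left=0, h_right=-1, diff=1 [OK], height=1
  node 49: h_left=-1, h_right=-1, diff=0 [OK], height=0
  node 48: h_left=1, h_right=0, diff=1 [OK], height=2
  node 35: h_left=2, h_right=2, diff=0 [OK], height=3
All nodes satisfy the balance condition.
Result: Balanced


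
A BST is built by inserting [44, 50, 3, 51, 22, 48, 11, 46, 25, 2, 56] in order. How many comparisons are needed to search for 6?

Search path for 6: 44 -> 3 -> 22 -> 11
Found: False
Comparisons: 4


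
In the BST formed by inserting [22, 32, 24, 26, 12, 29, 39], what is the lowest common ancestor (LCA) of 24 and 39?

Tree insertion order: [22, 32, 24, 26, 12, 29, 39]
Tree (level-order array): [22, 12, 32, None, None, 24, 39, None, 26, None, None, None, 29]
In a BST, the LCA of p=24, q=39 is the first node v on the
root-to-leaf path with p <= v <= q (go left if both < v, right if both > v).
Walk from root:
  at 22: both 24 and 39 > 22, go right
  at 32: 24 <= 32 <= 39, this is the LCA
LCA = 32


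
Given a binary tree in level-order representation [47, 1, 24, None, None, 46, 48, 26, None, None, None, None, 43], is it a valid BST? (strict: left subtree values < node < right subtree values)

Level-order array: [47, 1, 24, None, None, 46, 48, 26, None, None, None, None, 43]
Validate using subtree bounds (lo, hi): at each node, require lo < value < hi,
then recurse left with hi=value and right with lo=value.
Preorder trace (stopping at first violation):
  at node 47 with bounds (-inf, +inf): OK
  at node 1 with bounds (-inf, 47): OK
  at node 24 with bounds (47, +inf): VIOLATION
Node 24 violates its bound: not (47 < 24 < +inf).
Result: Not a valid BST
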